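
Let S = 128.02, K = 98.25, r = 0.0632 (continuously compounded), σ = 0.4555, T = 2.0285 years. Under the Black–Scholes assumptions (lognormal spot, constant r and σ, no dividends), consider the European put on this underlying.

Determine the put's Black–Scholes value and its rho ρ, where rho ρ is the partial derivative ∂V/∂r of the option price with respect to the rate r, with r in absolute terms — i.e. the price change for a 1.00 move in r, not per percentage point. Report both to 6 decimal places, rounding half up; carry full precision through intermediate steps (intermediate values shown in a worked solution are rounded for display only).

σ√T = 0.4555·√2.0285 = 0.648748
d₁ = (ln(S/K) + (r+σ²/2)T) / (σ√T) = (ln(128.02/98.25) + (0.0632+0.4555²/2)·2.0285) / 0.648748 = (0.264671 + 0.338638) / 0.648748 = 0.929960
d₂ = d₁ − σ√T = 0.929960 − 0.648748 = 0.281212
e^{−rT} = e^{−0.0632·2.0285} = 0.879676
N(−d₁) = 0.176196,  N(−d₂) = 0.389274
Put price V = K·e^{−rT}·N(−d₂) − S·N(−d₁) = 33.644247 − 22.556609 = 11.087638
ρ = −K·T·e^{−rT}·N(−d₂) = -68.247354

price = 11.087638
ρ = -68.247354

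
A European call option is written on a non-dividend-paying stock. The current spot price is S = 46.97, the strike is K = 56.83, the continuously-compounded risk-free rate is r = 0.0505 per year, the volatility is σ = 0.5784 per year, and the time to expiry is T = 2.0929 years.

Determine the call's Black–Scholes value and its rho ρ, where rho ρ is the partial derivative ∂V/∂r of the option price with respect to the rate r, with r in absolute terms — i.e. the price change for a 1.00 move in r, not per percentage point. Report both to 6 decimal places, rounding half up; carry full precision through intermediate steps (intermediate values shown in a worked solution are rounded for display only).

σ√T = 0.5784·√2.0929 = 0.836763
d₁ = (ln(S/K) + (r+σ²/2)T) / (σ√T) = (ln(46.97/56.83) + (0.0505+0.5784²/2)·2.0929) / 0.836763 = (-0.190555 + 0.455778) / 0.836763 = 0.316962
d₂ = d₁ − σ√T = 0.316962 − 0.836763 = -0.519801
e^{−rT} = e^{−0.0505·2.0929} = 0.899702
N(d₁) = 0.624364,  N(d₂) = 0.301601
Call price V = S·N(d₁) − K·e^{−rT}·N(d₂) = 29.326374 − 15.420895 = 13.905479
ρ = K·T·e^{−rT}·N(d₂) = 32.274390

price = 13.905479
ρ = 32.274390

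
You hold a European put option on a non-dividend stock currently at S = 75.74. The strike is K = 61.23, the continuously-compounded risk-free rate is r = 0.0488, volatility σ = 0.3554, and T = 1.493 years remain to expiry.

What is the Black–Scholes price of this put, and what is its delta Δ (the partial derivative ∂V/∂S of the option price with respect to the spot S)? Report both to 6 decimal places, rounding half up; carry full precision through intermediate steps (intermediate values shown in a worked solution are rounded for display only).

price = 4.318783
Δ = -0.190886

σ√T = 0.3554·√1.493 = 0.434257
d₁ = (ln(S/K) + (r+σ²/2)T) / (σ√T) = (ln(75.74/61.23) + (0.0488+0.3554²/2)·1.493) / 0.434257 = (0.212669 + 0.167148) / 0.434257 = 0.874636
d₂ = d₁ − σ√T = 0.874636 − 0.434257 = 0.440379
e^{−rT} = e^{−0.0488·1.493} = 0.929732
N(−d₁) = 0.190886,  N(−d₂) = 0.329831
Put price V = K·e^{−rT}·N(−d₂) − S·N(−d₁) = 18.776484 − 14.457701 = 4.318783
Δ = −N(−d₁) = -0.190886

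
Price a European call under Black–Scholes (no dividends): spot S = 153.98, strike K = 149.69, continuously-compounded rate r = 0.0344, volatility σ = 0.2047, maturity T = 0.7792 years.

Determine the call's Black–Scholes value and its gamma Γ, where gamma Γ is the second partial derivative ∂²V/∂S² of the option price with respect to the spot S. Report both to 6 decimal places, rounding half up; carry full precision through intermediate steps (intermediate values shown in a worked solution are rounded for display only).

price = 15.407870
Γ = 0.013262

σ√T = 0.2047·√0.7792 = 0.180693
d₁ = (ln(S/K) + (r+σ²/2)T) / (σ√T) = (ln(153.98/149.69) + (0.0344+0.2047²/2)·0.7792) / 0.180693 = (0.028256 + 0.043130) / 0.180693 = 0.395066
d₂ = d₁ − σ√T = 0.395066 − 0.180693 = 0.214372
e^{−rT} = e^{−0.0344·0.7792} = 0.973552
N(d₁) = 0.653603,  N(d₂) = 0.584872
Call price V = S·N(d₁) − K·e^{−rT}·N(d₂) = 100.641759 − 85.233889 = 15.407870
φ(d₁) = (1/√(2π))·e^{−d₁²/2} = 0.368993
Γ = φ(d₁) / (S·σ·√T) = 0.013262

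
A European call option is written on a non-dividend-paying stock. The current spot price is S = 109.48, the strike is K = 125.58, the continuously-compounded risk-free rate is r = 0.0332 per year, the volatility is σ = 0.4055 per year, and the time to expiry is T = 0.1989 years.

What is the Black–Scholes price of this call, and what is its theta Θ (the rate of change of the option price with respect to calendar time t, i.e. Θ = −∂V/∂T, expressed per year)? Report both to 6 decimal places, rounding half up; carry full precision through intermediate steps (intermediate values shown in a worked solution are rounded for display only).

price = 2.901317
Θ = -17.126538

σ√T = 0.4055·√0.1989 = 0.180846
d₁ = (ln(S/K) + (r+σ²/2)T) / (σ√T) = (ln(109.48/125.58) + (0.0332+0.4055²/2)·0.1989) / 0.180846 = (-0.137201 + 0.022956) / 0.180846 = -0.631727
d₂ = d₁ − σ√T = -0.631727 − 0.180846 = -0.812572
e^{−rT} = e^{−0.0332·0.1989} = 0.993418
N(d₁) = 0.263783,  N(d₂) = 0.208232
Call price V = S·N(d₁) − K·e^{−rT}·N(d₂) = 28.878938 − 25.977621 = 2.901317
φ(d₁) = (1/√(2π))·e^{−d₁²/2} = 0.326777
Θ = −S·φ(d₁)·σ/(2√T) − r·K·e^{−rT}·N(d₂) = −16.264081 − 0.862457 = -17.126538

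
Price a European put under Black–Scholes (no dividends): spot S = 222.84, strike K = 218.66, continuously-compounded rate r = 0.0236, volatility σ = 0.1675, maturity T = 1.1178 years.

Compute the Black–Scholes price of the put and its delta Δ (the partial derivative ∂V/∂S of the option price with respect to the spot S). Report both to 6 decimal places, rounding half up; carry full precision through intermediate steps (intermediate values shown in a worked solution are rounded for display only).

σ√T = 0.1675·√1.1178 = 0.177091
d₁ = (ln(S/K) + (r+σ²/2)T) / (σ√T) = (ln(222.84/218.66) + (0.0236+0.1675²/2)·1.1178) / 0.177091 = (0.018936 + 0.042061) / 0.177091 = 0.344437
d₂ = d₁ − σ√T = 0.344437 − 0.177091 = 0.167346
e^{−rT} = e^{−0.0236·1.1178} = 0.973965
N(−d₁) = 0.365259,  N(−d₂) = 0.433549
Put price V = K·e^{−rT}·N(−d₂) − S·N(−d₁) = 92.331695 − 81.394285 = 10.937409
Δ = −N(−d₁) = -0.365259

price = 10.937409
Δ = -0.365259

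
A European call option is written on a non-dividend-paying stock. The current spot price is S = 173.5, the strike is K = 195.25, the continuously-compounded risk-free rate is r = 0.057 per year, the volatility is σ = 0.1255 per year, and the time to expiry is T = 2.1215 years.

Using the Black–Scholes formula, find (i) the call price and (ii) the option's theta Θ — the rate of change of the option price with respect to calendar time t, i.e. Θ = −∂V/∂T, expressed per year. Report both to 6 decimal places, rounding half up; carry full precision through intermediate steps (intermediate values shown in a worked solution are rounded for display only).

price = 12.863047
Θ = -7.597255

σ√T = 0.1255·√2.1215 = 0.182795
d₁ = (ln(S/K) + (r+σ²/2)T) / (σ√T) = (ln(173.5/195.25) + (0.057+0.1255²/2)·2.1215) / 0.182795 = (-0.118103 + 0.137633) / 0.182795 = 0.106837
d₂ = d₁ − σ√T = 0.106837 − 0.182795 = -0.075958
e^{−rT} = e^{−0.057·2.1215} = 0.886100
N(d₁) = 0.542541,  N(d₂) = 0.469726
Call price V = S·N(d₁) − K·e^{−rT}·N(d₂) = 94.130867 − 81.267821 = 12.863047
φ(d₁) = (1/√(2π))·e^{−d₁²/2} = 0.396672
Θ = −S·φ(d₁)·σ/(2√T) − r·K·e^{−rT}·N(d₂) = −2.964990 − 4.632266 = -7.597255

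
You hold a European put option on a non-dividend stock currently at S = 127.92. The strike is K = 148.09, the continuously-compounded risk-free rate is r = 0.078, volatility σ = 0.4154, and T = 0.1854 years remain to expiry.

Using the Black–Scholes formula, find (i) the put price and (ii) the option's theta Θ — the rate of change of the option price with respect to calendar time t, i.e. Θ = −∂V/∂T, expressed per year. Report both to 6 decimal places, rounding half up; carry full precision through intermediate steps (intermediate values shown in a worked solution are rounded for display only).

price = 21.310629
Θ = -10.889151

σ√T = 0.4154·√0.1854 = 0.178863
d₁ = (ln(S/K) + (r+σ²/2)T) / (σ√T) = (ln(127.92/148.09) + (0.078+0.4154²/2)·0.1854) / 0.178863 = (-0.146415 + 0.030457) / 0.178863 = -0.648304
d₂ = d₁ − σ√T = -0.648304 − 0.178863 = -0.827168
e^{−rT} = e^{−0.078·0.1854} = 0.985643
N(−d₁) = 0.741606,  N(−d₂) = 0.795929
Put price V = K·e^{−rT}·N(−d₂) − S·N(−d₁) = 116.176859 − 94.866230 = 21.310629
φ(d₁) = (1/√(2π))·e^{−d₁²/2} = 0.323328
Θ = −S·φ(d₁)·σ/(2√T) + r·K·e^{−rT}·N(−d₂) = −19.950946 + 9.061795 = -10.889151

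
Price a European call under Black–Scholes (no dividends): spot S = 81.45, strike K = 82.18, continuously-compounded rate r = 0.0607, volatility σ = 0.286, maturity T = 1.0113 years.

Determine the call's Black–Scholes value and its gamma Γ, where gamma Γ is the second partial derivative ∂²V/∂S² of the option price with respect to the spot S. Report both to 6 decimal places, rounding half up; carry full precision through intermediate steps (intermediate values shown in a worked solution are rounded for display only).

price = 11.306459
Γ = 0.016147

σ√T = 0.286·√1.0113 = 0.287611
d₁ = (ln(S/K) + (r+σ²/2)T) / (σ√T) = (ln(81.45/82.18) + (0.0607+0.286²/2)·1.0113) / 0.287611 = (-0.008923 + 0.102746) / 0.287611 = 0.326216
d₂ = d₁ − σ√T = 0.326216 − 0.287611 = 0.038605
e^{−rT} = e^{−0.0607·1.0113} = 0.940460
N(d₁) = 0.627870,  N(d₂) = 0.515397
Call price V = S·N(d₁) − K·e^{−rT}·N(d₂) = 51.139973 − 39.833515 = 11.306459
φ(d₁) = (1/√(2π))·e^{−d₁²/2} = 0.378270
Γ = φ(d₁) / (S·σ·√T) = 0.016147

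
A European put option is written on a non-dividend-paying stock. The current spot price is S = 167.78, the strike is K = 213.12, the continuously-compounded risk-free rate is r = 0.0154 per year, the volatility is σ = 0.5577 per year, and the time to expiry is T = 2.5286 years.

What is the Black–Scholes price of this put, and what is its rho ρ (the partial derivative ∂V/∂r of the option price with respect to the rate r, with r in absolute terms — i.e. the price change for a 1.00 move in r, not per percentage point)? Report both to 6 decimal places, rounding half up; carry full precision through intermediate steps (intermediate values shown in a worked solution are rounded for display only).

σ√T = 0.5577·√2.5286 = 0.886831
d₁ = (ln(S/K) + (r+σ²/2)T) / (σ√T) = (ln(167.78/213.12) + (0.0154+0.5577²/2)·2.5286) / 0.886831 = (-0.239202 + 0.432175) / 0.886831 = 0.217598
d₂ = d₁ − σ√T = 0.217598 − 0.886831 = -0.669232
e^{−rT} = e^{−0.0154·2.5286} = 0.961808
N(−d₁) = 0.413871,  N(−d₂) = 0.748326
Put price V = K·e^{−rT}·N(−d₂) − S·N(−d₁) = 153.392319 − 69.439276 = 83.953043
ρ = −K·T·e^{−rT}·N(−d₂) = -387.867818

price = 83.953043
ρ = -387.867818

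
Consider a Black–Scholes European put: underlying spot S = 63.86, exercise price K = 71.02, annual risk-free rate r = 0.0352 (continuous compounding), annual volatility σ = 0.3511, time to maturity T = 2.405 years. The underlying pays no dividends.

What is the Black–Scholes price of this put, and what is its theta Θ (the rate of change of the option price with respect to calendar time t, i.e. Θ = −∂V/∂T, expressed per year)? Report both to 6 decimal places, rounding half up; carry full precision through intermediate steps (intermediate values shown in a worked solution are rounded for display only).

σ√T = 0.3511·√2.405 = 0.544488
d₁ = (ln(S/K) + (r+σ²/2)T) / (σ√T) = (ln(63.86/71.02) + (0.0352+0.3511²/2)·2.405) / 0.544488 = (-0.106268 + 0.232890) / 0.544488 = 0.232551
d₂ = d₁ − σ√T = 0.232551 − 0.544488 = -0.311937
e^{−rT} = e^{−0.0352·2.405} = 0.918828
N(−d₁) = 0.408055,  N(−d₂) = 0.622456
Put price V = K·e^{−rT}·N(−d₂) − S·N(−d₁) = 40.618469 − 26.058393 = 14.560076
φ(d₁) = (1/√(2π))·e^{−d₁²/2} = 0.388299
Θ = −S·φ(d₁)·σ/(2√T) + r·K·e^{−rT}·N(−d₂) = −2.806978 + 1.429770 = -1.377208

price = 14.560076
Θ = -1.377208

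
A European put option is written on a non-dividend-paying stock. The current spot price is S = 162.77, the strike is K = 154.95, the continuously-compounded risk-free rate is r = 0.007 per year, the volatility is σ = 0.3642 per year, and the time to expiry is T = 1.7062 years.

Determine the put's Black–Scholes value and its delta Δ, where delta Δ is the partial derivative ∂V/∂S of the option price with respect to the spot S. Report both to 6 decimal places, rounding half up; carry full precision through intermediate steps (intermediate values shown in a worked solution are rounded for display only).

price = 25.105340
Δ = -0.357009

σ√T = 0.3642·√1.7062 = 0.475724
d₁ = (ln(S/K) + (r+σ²/2)T) / (σ√T) = (ln(162.77/154.95) + (0.007+0.3642²/2)·1.7062) / 0.475724 = (0.049236 + 0.125100) / 0.475724 = 0.366464
d₂ = d₁ − σ√T = 0.366464 − 0.475724 = -0.109260
e^{−rT} = e^{−0.007·1.7062} = 0.988128
N(−d₁) = 0.357009,  N(−d₂) = 0.543502
Put price V = K·e^{−rT}·N(−d₂) − S·N(−d₁) = 83.215765 − 58.110426 = 25.105340
Δ = −N(−d₁) = -0.357009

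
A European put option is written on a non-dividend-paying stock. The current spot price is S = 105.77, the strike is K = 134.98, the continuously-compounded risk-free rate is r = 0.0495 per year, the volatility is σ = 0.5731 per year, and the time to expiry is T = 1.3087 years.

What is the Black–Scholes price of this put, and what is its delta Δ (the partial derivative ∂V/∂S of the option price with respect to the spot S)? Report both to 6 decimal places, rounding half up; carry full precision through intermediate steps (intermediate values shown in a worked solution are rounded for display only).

price = 41.277139
Δ = -0.478203

σ√T = 0.5731·√1.3087 = 0.655617
d₁ = (ln(S/K) + (r+σ²/2)T) / (σ√T) = (ln(105.77/134.98) + (0.0495+0.5731²/2)·1.3087) / 0.655617 = (-0.243860 + 0.279698) / 0.655617 = 0.054663
d₂ = d₁ − σ√T = 0.054663 − 0.655617 = -0.600954
e^{−rT} = e^{−0.0495·1.3087} = 0.937273
N(−d₁) = 0.478203,  N(−d₂) = 0.726065
Put price V = K·e^{−rT}·N(−d₂) − S·N(−d₁) = 91.856719 − 50.579580 = 41.277139
Δ = −N(−d₁) = -0.478203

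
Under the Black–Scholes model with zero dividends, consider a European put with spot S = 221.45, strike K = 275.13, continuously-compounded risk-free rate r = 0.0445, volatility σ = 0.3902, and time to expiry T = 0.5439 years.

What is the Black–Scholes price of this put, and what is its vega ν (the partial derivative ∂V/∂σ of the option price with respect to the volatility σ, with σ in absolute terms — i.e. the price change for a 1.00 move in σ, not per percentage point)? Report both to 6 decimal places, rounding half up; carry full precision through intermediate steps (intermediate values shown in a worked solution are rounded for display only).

σ√T = 0.3902·√0.5439 = 0.287771
d₁ = (ln(S/K) + (r+σ²/2)T) / (σ√T) = (ln(221.45/275.13) + (0.0445+0.3902²/2)·0.5439) / 0.287771 = (-0.217047 + 0.065610) / 0.287771 = -0.526243
d₂ = d₁ − σ√T = -0.526243 − 0.287771 = -0.814014
e^{−rT} = e^{−0.0445·0.5439} = 0.976087
N(−d₁) = 0.700640,  N(−d₂) = 0.792181
Put price V = K·e^{−rT}·N(−d₂) − S·N(−d₁) = 212.740963 − 155.156772 = 57.584191
φ(d₁) = (1/√(2π))·e^{−d₁²/2} = 0.347356
ν = S·φ(d₁)·√T = 56.729688

price = 57.584191
ν = 56.729688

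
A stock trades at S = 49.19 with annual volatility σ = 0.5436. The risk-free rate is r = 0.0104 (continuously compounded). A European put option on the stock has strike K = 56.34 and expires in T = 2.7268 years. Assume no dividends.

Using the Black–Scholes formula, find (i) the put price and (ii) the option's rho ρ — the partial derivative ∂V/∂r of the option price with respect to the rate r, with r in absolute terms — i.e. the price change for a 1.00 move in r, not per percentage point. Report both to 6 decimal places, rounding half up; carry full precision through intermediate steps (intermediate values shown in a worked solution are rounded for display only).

price = 20.914540
ρ = -106.791392

σ√T = 0.5436·√2.7268 = 0.897648
d₁ = (ln(S/K) + (r+σ²/2)T) / (σ√T) = (ln(49.19/56.34) + (0.0104+0.5436²/2)·2.7268) / 0.897648 = (-0.135714 + 0.431245) / 0.897648 = 0.329227
d₂ = d₁ − σ√T = 0.329227 − 0.897648 = -0.568421
e^{−rT} = e^{−0.0104·2.7268} = 0.972040
N(−d₁) = 0.370992,  N(−d₂) = 0.715125
Put price V = K·e^{−rT}·N(−d₂) − S·N(−d₁) = 39.163632 − 18.249092 = 20.914540
ρ = −K·T·e^{−rT}·N(−d₂) = -106.791392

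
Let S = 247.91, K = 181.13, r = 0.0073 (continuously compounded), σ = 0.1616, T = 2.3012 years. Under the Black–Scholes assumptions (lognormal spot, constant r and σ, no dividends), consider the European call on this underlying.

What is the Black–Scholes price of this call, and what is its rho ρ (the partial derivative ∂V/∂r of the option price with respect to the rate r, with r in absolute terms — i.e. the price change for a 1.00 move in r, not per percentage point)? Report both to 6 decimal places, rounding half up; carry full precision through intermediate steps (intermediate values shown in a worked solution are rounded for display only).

price = 71.898465
ρ = 364.764189

σ√T = 0.1616·√2.3012 = 0.245142
d₁ = (ln(S/K) + (r+σ²/2)T) / (σ√T) = (ln(247.91/181.13) + (0.0073+0.1616²/2)·2.3012) / 0.245142 = (0.313851 + 0.046846) / 0.245142 = 1.471377
d₂ = d₁ − σ√T = 1.471377 − 0.245142 = 1.226234
e^{−rT} = e^{−0.0073·2.3012} = 0.983342
N(d₁) = 0.929405,  N(d₂) = 0.889945
Call price V = S·N(d₁) − K·e^{−rT}·N(d₂) = 230.408890 − 158.510425 = 71.898465
ρ = K·T·e^{−rT}·N(d₂) = 364.764189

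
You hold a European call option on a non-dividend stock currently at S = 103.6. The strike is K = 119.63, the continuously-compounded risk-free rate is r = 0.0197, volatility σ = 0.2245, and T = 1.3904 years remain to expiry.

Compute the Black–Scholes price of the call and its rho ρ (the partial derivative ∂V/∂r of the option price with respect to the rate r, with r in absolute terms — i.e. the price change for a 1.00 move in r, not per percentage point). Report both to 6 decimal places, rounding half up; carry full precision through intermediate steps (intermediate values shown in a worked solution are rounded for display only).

price = 6.279549
ρ = 45.888041

σ√T = 0.2245·√1.3904 = 0.264720
d₁ = (ln(S/K) + (r+σ²/2)T) / (σ√T) = (ln(103.6/119.63) + (0.0197+0.2245²/2)·1.3904) / 0.264720 = (-0.143866 + 0.062429) / 0.264720 = -0.307636
d₂ = d₁ − σ√T = -0.307636 − 0.264720 = -0.572355
e^{−rT} = e^{−0.0197·1.3904} = 0.972981
N(d₁) = 0.379180,  N(d₂) = 0.283541
Call price V = S·N(d₁) − K·e^{−rT}·N(d₂) = 39.283031 − 33.003482 = 6.279549
ρ = K·T·e^{−rT}·N(d₂) = 45.888041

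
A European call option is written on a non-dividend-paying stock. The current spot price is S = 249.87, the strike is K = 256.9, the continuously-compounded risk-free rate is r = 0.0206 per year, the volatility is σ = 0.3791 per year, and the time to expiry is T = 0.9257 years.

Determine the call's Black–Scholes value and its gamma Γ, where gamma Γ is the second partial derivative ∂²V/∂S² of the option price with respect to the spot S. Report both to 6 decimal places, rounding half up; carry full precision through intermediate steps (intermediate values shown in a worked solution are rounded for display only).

price = 35.237523
Γ = 0.004323

σ√T = 0.3791·√0.9257 = 0.364745
d₁ = (ln(S/K) + (r+σ²/2)T) / (σ√T) = (ln(249.87/256.9) + (0.0206+0.3791²/2)·0.9257) / 0.364745 = (-0.027746 + 0.085589) / 0.364745 = 0.158584
d₂ = d₁ − σ√T = 0.158584 − 0.364745 = -0.206161
e^{−rT} = e^{−0.0206·0.9257} = 0.981111
N(d₁) = 0.563002,  N(d₂) = 0.418333
Call price V = S·N(d₁) − K·e^{−rT}·N(d₂) = 140.677220 − 105.439697 = 35.237523
φ(d₁) = (1/√(2π))·e^{−d₁²/2} = 0.393957
Γ = φ(d₁) / (S·σ·√T) = 0.004323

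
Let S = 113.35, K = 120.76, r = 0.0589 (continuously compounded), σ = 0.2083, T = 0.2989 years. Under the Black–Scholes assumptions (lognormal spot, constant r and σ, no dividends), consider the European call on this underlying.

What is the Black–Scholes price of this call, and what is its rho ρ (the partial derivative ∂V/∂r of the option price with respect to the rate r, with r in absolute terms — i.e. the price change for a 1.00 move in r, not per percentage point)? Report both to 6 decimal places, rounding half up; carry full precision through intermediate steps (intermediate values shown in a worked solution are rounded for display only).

σ√T = 0.2083·√0.2989 = 0.113881
d₁ = (ln(S/K) + (r+σ²/2)T) / (σ√T) = (ln(113.35/120.76) + (0.0589+0.2083²/2)·0.2989) / 0.113881 = (-0.063325 + 0.024090) / 0.113881 = -0.344526
d₂ = d₁ − σ√T = -0.344526 − 0.113881 = -0.458407
e^{−rT} = e^{−0.0589·0.2989} = 0.982549
N(d₁) = 0.365225,  N(d₂) = 0.323330
Call price V = S·N(d₁) − K·e^{−rT}·N(d₂) = 41.398297 − 38.363940 = 3.034358
ρ = K·T·e^{−rT}·N(d₂) = 11.466982

price = 3.034358
ρ = 11.466982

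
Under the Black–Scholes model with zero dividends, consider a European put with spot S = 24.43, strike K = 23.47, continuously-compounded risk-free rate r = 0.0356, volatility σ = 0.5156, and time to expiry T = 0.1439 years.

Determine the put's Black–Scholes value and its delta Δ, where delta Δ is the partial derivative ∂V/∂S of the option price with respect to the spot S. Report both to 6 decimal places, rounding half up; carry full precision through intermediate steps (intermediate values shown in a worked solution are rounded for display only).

price = 1.370510
Δ = -0.371096

σ√T = 0.5156·√0.1439 = 0.195588
d₁ = (ln(S/K) + (r+σ²/2)T) / (σ√T) = (ln(24.43/23.47) + (0.0356+0.5156²/2)·0.1439) / 0.195588 = (0.040089 + 0.024250) / 0.195588 = 0.328952
d₂ = d₁ − σ√T = 0.328952 − 0.195588 = 0.133363
e^{−rT} = e^{−0.0356·0.1439} = 0.994890
N(−d₁) = 0.371096,  N(−d₂) = 0.446953
Put price V = K·e^{−rT}·N(−d₂) − S·N(−d₁) = 10.436389 − 9.065879 = 1.370510
Δ = −N(−d₁) = -0.371096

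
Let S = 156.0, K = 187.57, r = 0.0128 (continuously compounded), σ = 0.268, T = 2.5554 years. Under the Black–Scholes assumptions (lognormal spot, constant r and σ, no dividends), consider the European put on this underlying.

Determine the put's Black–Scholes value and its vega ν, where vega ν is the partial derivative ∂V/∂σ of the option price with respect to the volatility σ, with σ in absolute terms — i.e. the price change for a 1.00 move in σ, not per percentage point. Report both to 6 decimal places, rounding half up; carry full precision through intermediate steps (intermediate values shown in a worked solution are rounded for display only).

price = 43.134669
ν = 98.521447

σ√T = 0.268·√2.5554 = 0.428415
d₁ = (ln(S/K) + (r+σ²/2)T) / (σ√T) = (ln(156.0/187.57) + (0.0128+0.268²/2)·2.5554) / 0.428415 = (-0.184296 + 0.124479) / 0.428415 = -0.139625
d₂ = d₁ − σ√T = -0.139625 − 0.428415 = -0.568040
e^{−rT} = e^{−0.0128·2.5554} = 0.967820
N(−d₁) = 0.555522,  N(−d₂) = 0.714996
Put price V = K·e^{−rT}·N(−d₂) − S·N(−d₁) = 129.796089 − 86.661420 = 43.134669
φ(d₁) = (1/√(2π))·e^{−d₁²/2} = 0.395072
ν = S·φ(d₁)·√T = 98.521447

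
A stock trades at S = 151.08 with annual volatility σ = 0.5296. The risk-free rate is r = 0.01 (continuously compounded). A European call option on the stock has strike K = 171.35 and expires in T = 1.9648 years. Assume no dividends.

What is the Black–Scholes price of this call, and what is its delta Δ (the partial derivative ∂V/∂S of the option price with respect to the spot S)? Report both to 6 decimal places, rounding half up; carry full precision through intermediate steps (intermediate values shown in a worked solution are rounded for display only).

price = 38.170243
Δ = 0.590195

σ√T = 0.5296·√1.9648 = 0.742347
d₁ = (ln(S/K) + (r+σ²/2)T) / (σ√T) = (ln(151.08/171.35) + (0.01+0.5296²/2)·1.9648) / 0.742347 = (-0.125899 + 0.295188) / 0.742347 = 0.228046
d₂ = d₁ − σ√T = 0.228046 − 0.742347 = -0.514302
e^{−rT} = e^{−0.01·1.9648} = 0.980544
N(d₁) = 0.590195,  N(d₂) = 0.303521
Call price V = S·N(d₁) − K·e^{−rT}·N(d₂) = 89.166600 − 50.996356 = 38.170243
Δ = N(d₁) = 0.590195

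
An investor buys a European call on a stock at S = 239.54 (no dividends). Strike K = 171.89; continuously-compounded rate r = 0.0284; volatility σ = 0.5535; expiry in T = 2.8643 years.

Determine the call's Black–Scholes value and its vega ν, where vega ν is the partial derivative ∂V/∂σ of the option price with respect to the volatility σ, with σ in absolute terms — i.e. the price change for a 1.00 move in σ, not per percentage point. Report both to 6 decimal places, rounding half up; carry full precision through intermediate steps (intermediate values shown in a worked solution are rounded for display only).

σ√T = 0.5535·√2.8643 = 0.936757
d₁ = (ln(S/K) + (r+σ²/2)T) / (σ√T) = (ln(239.54/171.89) + (0.0284+0.5535²/2)·2.8643) / 0.936757 = (0.331866 + 0.520103) / 0.936757 = 0.909487
d₂ = d₁ − σ√T = 0.909487 − 0.936757 = -0.027270
e^{−rT} = e^{−0.0284·2.8643} = 0.921875
N(d₁) = 0.818454,  N(d₂) = 0.489122
Call price V = S·N(d₁) − K·e^{−rT}·N(d₂) = 196.052359 − 77.506832 = 118.545527
φ(d₁) = (1/√(2π))·e^{−d₁²/2} = 0.263811
ν = S·φ(d₁)·√T = 106.949875

price = 118.545527
ν = 106.949875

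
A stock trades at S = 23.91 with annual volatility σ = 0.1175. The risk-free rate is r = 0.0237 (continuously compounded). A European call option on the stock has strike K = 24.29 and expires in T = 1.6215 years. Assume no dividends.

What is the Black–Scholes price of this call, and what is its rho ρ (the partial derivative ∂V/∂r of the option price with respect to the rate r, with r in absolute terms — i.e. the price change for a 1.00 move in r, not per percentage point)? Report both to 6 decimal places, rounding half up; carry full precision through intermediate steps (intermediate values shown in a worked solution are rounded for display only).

σ√T = 0.1175·√1.6215 = 0.149622
d₁ = (ln(S/K) + (r+σ²/2)T) / (σ√T) = (ln(23.91/24.29) + (0.0237+0.1175²/2)·1.6215) / 0.149622 = (-0.015768 + 0.049623) / 0.149622 = 0.226270
d₂ = d₁ − σ√T = 0.226270 − 0.149622 = 0.076647
e^{−rT} = e^{−0.0237·1.6215} = 0.962299
N(d₁) = 0.589504,  N(d₂) = 0.530548
Call price V = S·N(d₁) − K·e^{−rT}·N(d₂) = 14.095045 − 12.401164 = 1.693881
ρ = K·T·e^{−rT}·N(d₂) = 20.108488

price = 1.693881
ρ = 20.108488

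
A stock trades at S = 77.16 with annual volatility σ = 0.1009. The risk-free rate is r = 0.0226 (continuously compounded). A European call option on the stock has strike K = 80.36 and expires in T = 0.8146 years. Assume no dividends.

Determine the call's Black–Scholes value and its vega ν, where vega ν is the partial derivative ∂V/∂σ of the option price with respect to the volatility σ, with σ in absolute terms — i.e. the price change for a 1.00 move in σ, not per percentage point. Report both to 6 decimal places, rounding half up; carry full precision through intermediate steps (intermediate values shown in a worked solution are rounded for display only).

σ√T = 0.1009·√0.8146 = 0.091067
d₁ = (ln(S/K) + (r+σ²/2)T) / (σ√T) = (ln(77.16/80.36) + (0.0226+0.1009²/2)·0.8146) / 0.091067 = (-0.040635 + 0.022557) / 0.091067 = -0.198520
d₂ = d₁ − σ√T = -0.198520 − 0.091067 = -0.289588
e^{−rT} = e^{−0.0226·0.8146} = 0.981758
N(d₁) = 0.421319,  N(d₂) = 0.386066
Call price V = S·N(d₁) − K·e^{−rT}·N(d₂) = 32.508973 − 30.458317 = 2.050656
φ(d₁) = (1/√(2π))·e^{−d₁²/2} = 0.391158
ν = S·φ(d₁)·√T = 27.240599

price = 2.050656
ν = 27.240599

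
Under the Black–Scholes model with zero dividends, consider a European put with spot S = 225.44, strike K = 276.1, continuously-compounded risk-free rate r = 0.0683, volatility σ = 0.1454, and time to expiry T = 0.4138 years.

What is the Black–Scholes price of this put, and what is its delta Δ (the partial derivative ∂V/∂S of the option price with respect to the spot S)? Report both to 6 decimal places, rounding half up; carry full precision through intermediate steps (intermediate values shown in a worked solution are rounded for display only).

σ√T = 0.1454·√0.4138 = 0.093532
d₁ = (ln(S/K) + (r+σ²/2)T) / (σ√T) = (ln(225.44/276.1) + (0.0683+0.1454²/2)·0.4138) / 0.093532 = (-0.202709 + 0.032637) / 0.093532 = -1.818336
d₂ = d₁ − σ√T = -1.818336 − 0.093532 = -1.911868
e^{−rT} = e^{−0.0683·0.4138} = 0.972133
N(−d₁) = 0.965494,  N(−d₂) = 0.972053
Put price V = K·e^{−rT}·N(−d₂) − S·N(−d₁) = 260.904934 − 217.660886 = 43.244048
Δ = −N(−d₁) = -0.965494

price = 43.244048
Δ = -0.965494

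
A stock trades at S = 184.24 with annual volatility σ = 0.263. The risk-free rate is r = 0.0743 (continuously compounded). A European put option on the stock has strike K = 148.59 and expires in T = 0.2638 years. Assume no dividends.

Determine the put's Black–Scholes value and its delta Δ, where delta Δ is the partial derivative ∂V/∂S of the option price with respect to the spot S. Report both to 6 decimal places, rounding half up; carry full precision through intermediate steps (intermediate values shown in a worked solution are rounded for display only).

σ√T = 0.263·√0.2638 = 0.135081
d₁ = (ln(S/K) + (r+σ²/2)T) / (σ√T) = (ln(184.24/148.59) + (0.0743+0.263²/2)·0.2638) / 0.135081 = (0.215048 + 0.028724) / 0.135081 = 1.804642
d₂ = d₁ − σ√T = 1.804642 − 0.135081 = 1.669561
e^{−rT} = e^{−0.0743·0.2638} = 0.980590
N(−d₁) = 0.035565,  N(−d₂) = 0.047503
Put price V = K·e^{−rT}·N(−d₂) − S·N(−d₁) = 6.921490 − 6.552569 = 0.368921
Δ = −N(−d₁) = -0.035565

price = 0.368921
Δ = -0.035565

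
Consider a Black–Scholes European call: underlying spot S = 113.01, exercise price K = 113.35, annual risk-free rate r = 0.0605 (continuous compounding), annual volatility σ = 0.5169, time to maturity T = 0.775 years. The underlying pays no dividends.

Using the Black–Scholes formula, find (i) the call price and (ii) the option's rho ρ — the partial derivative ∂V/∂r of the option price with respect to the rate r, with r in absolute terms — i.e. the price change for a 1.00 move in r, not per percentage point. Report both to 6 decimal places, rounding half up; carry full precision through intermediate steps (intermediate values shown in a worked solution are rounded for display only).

price = 22.420212
ρ = 37.540140

σ√T = 0.5169·√0.775 = 0.455048
d₁ = (ln(S/K) + (r+σ²/2)T) / (σ√T) = (ln(113.01/113.35) + (0.0605+0.5169²/2)·0.775) / 0.455048 = (-0.003004 + 0.150422) / 0.455048 = 0.323961
d₂ = d₁ − σ√T = 0.323961 − 0.455048 = -0.131087
e^{−rT} = e^{−0.0605·0.775} = 0.954195
N(d₁) = 0.627016,  N(d₂) = 0.447853
Call price V = S·N(d₁) − K·e^{−rT}·N(d₂) = 70.859102 − 48.438891 = 22.420212
ρ = K·T·e^{−rT}·N(d₂) = 37.540140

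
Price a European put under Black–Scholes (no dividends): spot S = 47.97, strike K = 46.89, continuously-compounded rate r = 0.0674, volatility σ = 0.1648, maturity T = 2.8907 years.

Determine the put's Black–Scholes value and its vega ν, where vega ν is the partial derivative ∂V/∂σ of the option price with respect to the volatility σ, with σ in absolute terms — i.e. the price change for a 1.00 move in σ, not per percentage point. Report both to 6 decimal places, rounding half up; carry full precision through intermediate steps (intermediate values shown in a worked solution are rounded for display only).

σ√T = 0.1648·√2.8907 = 0.280194
d₁ = (ln(S/K) + (r+σ²/2)T) / (σ√T) = (ln(47.97/46.89) + (0.0674+0.1648²/2)·2.8907) / 0.280194 = (0.022771 + 0.234087) / 0.280194 = 0.916718
d₂ = d₁ − σ√T = 0.916718 − 0.280194 = 0.636524
e^{−rT} = e^{−0.0674·2.8907} = 0.822972
N(−d₁) = 0.179645,  N(−d₂) = 0.262217
Put price V = K·e^{−rT}·N(−d₂) − S·N(−d₁) = 10.118747 − 8.617578 = 1.501168
φ(d₁) = (1/√(2π))·e^{−d₁²/2} = 0.262075
ν = S·φ(d₁)·√T = 21.374539

price = 1.501168
ν = 21.374539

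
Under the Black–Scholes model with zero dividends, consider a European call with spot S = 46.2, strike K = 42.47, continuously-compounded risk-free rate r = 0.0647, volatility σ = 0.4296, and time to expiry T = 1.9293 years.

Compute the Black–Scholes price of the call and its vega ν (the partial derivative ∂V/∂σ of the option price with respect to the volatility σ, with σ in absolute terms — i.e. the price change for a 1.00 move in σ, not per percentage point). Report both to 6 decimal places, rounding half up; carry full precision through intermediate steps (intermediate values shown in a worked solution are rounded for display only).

σ√T = 0.4296·√1.9293 = 0.596711
d₁ = (ln(S/K) + (r+σ²/2)T) / (σ√T) = (ln(46.2/42.47) + (0.0647+0.4296²/2)·1.9293) / 0.596711 = (0.084182 + 0.302858) / 0.596711 = 0.648621
d₂ = d₁ − σ√T = 0.648621 − 0.596711 = 0.051910
e^{−rT} = e^{−0.0647·1.9293} = 0.882651
N(d₁) = 0.741708,  N(d₂) = 0.520700
Call price V = S·N(d₁) − K·e^{−rT}·N(d₂) = 34.266931 − 19.519049 = 14.747882
φ(d₁) = (1/√(2π))·e^{−d₁²/2} = 0.323262
ν = S·φ(d₁)·√T = 20.744165

price = 14.747882
ν = 20.744165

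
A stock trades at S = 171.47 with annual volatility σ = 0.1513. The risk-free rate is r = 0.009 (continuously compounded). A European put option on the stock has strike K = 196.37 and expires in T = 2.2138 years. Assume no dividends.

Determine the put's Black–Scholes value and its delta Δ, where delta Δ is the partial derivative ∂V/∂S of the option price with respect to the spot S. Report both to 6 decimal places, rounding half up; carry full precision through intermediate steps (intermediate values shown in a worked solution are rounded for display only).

price = 28.917230
Δ = -0.655884

σ√T = 0.1513·√2.2138 = 0.225117
d₁ = (ln(S/K) + (r+σ²/2)T) / (σ√T) = (ln(171.47/196.37) + (0.009+0.1513²/2)·2.2138) / 0.225117 = (-0.135592 + 0.045263) / 0.225117 = -0.401255
d₂ = d₁ − σ√T = -0.401255 − 0.225117 = -0.626372
e^{−rT} = e^{−0.009·2.2138} = 0.980273
N(−d₁) = 0.655884,  N(−d₂) = 0.734465
Put price V = K·e^{−rT}·N(−d₂) − S·N(−d₁) = 141.381629 − 112.464400 = 28.917230
Δ = −N(−d₁) = -0.655884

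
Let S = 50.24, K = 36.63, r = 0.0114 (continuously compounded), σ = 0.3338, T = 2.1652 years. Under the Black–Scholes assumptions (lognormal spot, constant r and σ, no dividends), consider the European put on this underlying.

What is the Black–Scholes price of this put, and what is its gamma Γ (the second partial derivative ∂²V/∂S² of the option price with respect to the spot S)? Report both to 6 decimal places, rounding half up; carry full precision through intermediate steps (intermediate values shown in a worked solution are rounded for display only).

σ√T = 0.3338·√2.1652 = 0.491174
d₁ = (ln(S/K) + (r+σ²/2)T) / (σ√T) = (ln(50.24/36.63) + (0.0114+0.3338²/2)·2.1652) / 0.491174 = (0.315944 + 0.145309) / 0.491174 = 0.939083
d₂ = d₁ − σ√T = 0.939083 − 0.491174 = 0.447909
e^{−rT} = e^{−0.0114·2.1652} = 0.975619
N(−d₁) = 0.173844,  N(−d₂) = 0.327109
Put price V = K·e^{−rT}·N(−d₂) − S·N(−d₁) = 11.689882 − 8.733925 = 2.955957
φ(d₁) = (1/√(2π))·e^{−d₁²/2} = 0.256692
Γ = φ(d₁) / (S·σ·√T) = 0.010402

price = 2.955957
Γ = 0.010402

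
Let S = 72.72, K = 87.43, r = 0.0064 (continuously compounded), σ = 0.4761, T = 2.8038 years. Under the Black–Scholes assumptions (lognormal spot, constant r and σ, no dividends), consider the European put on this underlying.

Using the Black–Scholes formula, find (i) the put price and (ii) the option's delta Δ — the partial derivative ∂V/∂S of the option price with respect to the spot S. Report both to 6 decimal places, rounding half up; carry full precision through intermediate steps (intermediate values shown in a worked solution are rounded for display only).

σ√T = 0.4761·√2.8038 = 0.797208
d₁ = (ln(S/K) + (r+σ²/2)T) / (σ√T) = (ln(72.72/87.43) + (0.0064+0.4761²/2)·2.8038) / 0.797208 = (-0.184222 + 0.335715) / 0.797208 = 0.190029
d₂ = d₁ − σ√T = 0.190029 − 0.797208 = -0.607179
e^{−rT} = e^{−0.0064·2.8038} = 0.982216
N(−d₁) = 0.424643,  N(−d₂) = 0.728134
Put price V = K·e^{−rT}·N(−d₂) − S·N(−d₁) = 62.528592 − 30.880053 = 31.648538
Δ = −N(−d₁) = -0.424643

price = 31.648538
Δ = -0.424643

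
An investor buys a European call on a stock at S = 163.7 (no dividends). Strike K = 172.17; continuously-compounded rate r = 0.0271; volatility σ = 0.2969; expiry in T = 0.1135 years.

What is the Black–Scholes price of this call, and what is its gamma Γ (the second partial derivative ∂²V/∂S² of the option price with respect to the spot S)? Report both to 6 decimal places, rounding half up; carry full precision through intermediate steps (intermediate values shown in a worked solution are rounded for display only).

price = 3.452871
Γ = 0.022274

σ√T = 0.2969·√0.1135 = 0.100025
d₁ = (ln(S/K) + (r+σ²/2)T) / (σ√T) = (ln(163.7/172.17) + (0.0271+0.2969²/2)·0.1135) / 0.100025 = (-0.050447 + 0.008078) / 0.100025 = -0.423580
d₂ = d₁ − σ√T = -0.423580 − 0.100025 = -0.523605
e^{−rT} = e^{−0.0271·0.1135} = 0.996929
N(d₁) = 0.335936,  N(d₂) = 0.300277
Call price V = S·N(d₁) − K·e^{−rT}·N(d₂) = 54.992742 − 51.539871 = 3.452871
φ(d₁) = (1/√(2π))·e^{−d₁²/2} = 0.364712
Γ = φ(d₁) / (S·σ·√T) = 0.022274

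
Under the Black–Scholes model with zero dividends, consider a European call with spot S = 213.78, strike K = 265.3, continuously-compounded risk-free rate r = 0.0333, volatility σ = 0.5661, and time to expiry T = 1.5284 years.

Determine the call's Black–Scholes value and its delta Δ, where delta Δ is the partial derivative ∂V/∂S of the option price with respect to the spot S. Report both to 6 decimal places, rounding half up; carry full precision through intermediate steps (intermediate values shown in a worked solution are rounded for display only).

price = 46.249746
Δ = 0.545438

σ√T = 0.5661·√1.5284 = 0.699861
d₁ = (ln(S/K) + (r+σ²/2)T) / (σ√T) = (ln(213.78/265.3) + (0.0333+0.5661²/2)·1.5284) / 0.699861 = (-0.215914 + 0.295798) / 0.699861 = 0.114143
d₂ = d₁ − σ√T = 0.114143 − 0.699861 = -0.585717
e^{−rT} = e^{−0.0333·1.5284} = 0.950378
N(d₁) = 0.545438,  N(d₂) = 0.279033
Call price V = S·N(d₁) − K·e^{−rT}·N(d₂) = 116.603721 − 70.353975 = 46.249746
Δ = N(d₁) = 0.545438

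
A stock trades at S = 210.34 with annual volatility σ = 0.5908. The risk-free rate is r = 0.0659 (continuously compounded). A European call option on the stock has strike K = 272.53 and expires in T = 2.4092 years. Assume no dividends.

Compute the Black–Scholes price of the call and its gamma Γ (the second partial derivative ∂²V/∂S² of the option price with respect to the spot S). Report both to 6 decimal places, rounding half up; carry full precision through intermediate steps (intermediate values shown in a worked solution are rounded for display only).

σ√T = 0.5908·√2.4092 = 0.917016
d₁ = (ln(S/K) + (r+σ²/2)T) / (σ√T) = (ln(210.34/272.53) + (0.0659+0.5908²/2)·2.4092) / 0.917016 = (-0.259023 + 0.579225) / 0.917016 = 0.349178
d₂ = d₁ − σ√T = 0.349178 − 0.917016 = -0.567838
e^{−rT} = e^{−0.0659·2.4092} = 0.853196
N(d₁) = 0.636522,  N(d₂) = 0.285073
Call price V = S·N(d₁) − K·e^{−rT}·N(d₂) = 133.886089 − 66.285482 = 67.600607
φ(d₁) = (1/√(2π))·e^{−d₁²/2} = 0.375348
Γ = φ(d₁) / (S·σ·√T) = 0.001946

price = 67.600607
Γ = 0.001946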